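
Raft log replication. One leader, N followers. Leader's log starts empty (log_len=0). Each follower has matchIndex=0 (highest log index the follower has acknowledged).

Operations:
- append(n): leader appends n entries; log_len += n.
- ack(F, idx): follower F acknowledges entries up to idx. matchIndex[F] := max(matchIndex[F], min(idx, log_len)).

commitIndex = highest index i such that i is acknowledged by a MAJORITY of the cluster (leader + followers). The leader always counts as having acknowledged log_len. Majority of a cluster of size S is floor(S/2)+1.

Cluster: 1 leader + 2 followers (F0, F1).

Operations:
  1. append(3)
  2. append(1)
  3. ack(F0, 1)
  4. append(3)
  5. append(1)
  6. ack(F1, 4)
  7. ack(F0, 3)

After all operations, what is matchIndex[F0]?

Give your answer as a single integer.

Op 1: append 3 -> log_len=3
Op 2: append 1 -> log_len=4
Op 3: F0 acks idx 1 -> match: F0=1 F1=0; commitIndex=1
Op 4: append 3 -> log_len=7
Op 5: append 1 -> log_len=8
Op 6: F1 acks idx 4 -> match: F0=1 F1=4; commitIndex=4
Op 7: F0 acks idx 3 -> match: F0=3 F1=4; commitIndex=4

Answer: 3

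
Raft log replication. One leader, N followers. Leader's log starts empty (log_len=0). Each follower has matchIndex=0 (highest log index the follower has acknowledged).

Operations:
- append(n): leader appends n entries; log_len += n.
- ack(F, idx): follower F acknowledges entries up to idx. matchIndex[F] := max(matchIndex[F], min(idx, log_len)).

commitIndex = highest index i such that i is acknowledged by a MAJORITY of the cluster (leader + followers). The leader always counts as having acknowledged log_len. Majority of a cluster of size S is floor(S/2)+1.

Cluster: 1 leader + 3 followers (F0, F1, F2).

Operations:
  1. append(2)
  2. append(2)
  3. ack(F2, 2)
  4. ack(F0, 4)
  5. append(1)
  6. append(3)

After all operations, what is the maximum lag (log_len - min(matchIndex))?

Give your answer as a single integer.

Op 1: append 2 -> log_len=2
Op 2: append 2 -> log_len=4
Op 3: F2 acks idx 2 -> match: F0=0 F1=0 F2=2; commitIndex=0
Op 4: F0 acks idx 4 -> match: F0=4 F1=0 F2=2; commitIndex=2
Op 5: append 1 -> log_len=5
Op 6: append 3 -> log_len=8

Answer: 8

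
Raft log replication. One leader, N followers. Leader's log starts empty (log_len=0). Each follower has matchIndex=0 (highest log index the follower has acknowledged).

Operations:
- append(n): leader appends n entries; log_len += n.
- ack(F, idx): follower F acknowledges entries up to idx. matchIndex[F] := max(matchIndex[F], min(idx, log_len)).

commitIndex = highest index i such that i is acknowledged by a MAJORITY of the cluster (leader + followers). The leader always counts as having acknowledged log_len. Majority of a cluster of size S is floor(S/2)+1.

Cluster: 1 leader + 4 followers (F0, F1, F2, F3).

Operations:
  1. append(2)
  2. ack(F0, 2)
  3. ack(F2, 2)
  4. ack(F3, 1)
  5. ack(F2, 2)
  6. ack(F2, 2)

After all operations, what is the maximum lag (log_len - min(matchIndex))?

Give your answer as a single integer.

Answer: 2

Derivation:
Op 1: append 2 -> log_len=2
Op 2: F0 acks idx 2 -> match: F0=2 F1=0 F2=0 F3=0; commitIndex=0
Op 3: F2 acks idx 2 -> match: F0=2 F1=0 F2=2 F3=0; commitIndex=2
Op 4: F3 acks idx 1 -> match: F0=2 F1=0 F2=2 F3=1; commitIndex=2
Op 5: F2 acks idx 2 -> match: F0=2 F1=0 F2=2 F3=1; commitIndex=2
Op 6: F2 acks idx 2 -> match: F0=2 F1=0 F2=2 F3=1; commitIndex=2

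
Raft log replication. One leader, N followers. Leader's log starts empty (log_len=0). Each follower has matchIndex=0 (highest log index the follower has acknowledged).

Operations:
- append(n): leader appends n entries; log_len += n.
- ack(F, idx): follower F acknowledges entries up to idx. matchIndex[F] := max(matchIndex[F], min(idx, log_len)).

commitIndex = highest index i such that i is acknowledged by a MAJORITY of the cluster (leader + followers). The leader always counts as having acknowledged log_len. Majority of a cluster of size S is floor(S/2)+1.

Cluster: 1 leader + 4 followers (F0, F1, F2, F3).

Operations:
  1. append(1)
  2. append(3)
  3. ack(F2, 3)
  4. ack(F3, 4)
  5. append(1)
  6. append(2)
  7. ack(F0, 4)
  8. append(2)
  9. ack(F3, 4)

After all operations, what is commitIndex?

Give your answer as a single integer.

Answer: 4

Derivation:
Op 1: append 1 -> log_len=1
Op 2: append 3 -> log_len=4
Op 3: F2 acks idx 3 -> match: F0=0 F1=0 F2=3 F3=0; commitIndex=0
Op 4: F3 acks idx 4 -> match: F0=0 F1=0 F2=3 F3=4; commitIndex=3
Op 5: append 1 -> log_len=5
Op 6: append 2 -> log_len=7
Op 7: F0 acks idx 4 -> match: F0=4 F1=0 F2=3 F3=4; commitIndex=4
Op 8: append 2 -> log_len=9
Op 9: F3 acks idx 4 -> match: F0=4 F1=0 F2=3 F3=4; commitIndex=4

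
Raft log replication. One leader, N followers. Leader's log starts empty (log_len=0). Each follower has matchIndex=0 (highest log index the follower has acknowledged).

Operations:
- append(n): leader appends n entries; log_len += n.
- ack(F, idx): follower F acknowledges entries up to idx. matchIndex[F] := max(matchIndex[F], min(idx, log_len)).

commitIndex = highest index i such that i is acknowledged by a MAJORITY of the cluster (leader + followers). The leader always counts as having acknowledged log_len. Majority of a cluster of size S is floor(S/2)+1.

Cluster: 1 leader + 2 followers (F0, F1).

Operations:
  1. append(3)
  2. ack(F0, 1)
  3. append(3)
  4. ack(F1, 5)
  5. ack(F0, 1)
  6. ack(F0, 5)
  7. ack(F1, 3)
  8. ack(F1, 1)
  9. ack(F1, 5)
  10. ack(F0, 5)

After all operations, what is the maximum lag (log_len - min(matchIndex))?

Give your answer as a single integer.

Op 1: append 3 -> log_len=3
Op 2: F0 acks idx 1 -> match: F0=1 F1=0; commitIndex=1
Op 3: append 3 -> log_len=6
Op 4: F1 acks idx 5 -> match: F0=1 F1=5; commitIndex=5
Op 5: F0 acks idx 1 -> match: F0=1 F1=5; commitIndex=5
Op 6: F0 acks idx 5 -> match: F0=5 F1=5; commitIndex=5
Op 7: F1 acks idx 3 -> match: F0=5 F1=5; commitIndex=5
Op 8: F1 acks idx 1 -> match: F0=5 F1=5; commitIndex=5
Op 9: F1 acks idx 5 -> match: F0=5 F1=5; commitIndex=5
Op 10: F0 acks idx 5 -> match: F0=5 F1=5; commitIndex=5

Answer: 1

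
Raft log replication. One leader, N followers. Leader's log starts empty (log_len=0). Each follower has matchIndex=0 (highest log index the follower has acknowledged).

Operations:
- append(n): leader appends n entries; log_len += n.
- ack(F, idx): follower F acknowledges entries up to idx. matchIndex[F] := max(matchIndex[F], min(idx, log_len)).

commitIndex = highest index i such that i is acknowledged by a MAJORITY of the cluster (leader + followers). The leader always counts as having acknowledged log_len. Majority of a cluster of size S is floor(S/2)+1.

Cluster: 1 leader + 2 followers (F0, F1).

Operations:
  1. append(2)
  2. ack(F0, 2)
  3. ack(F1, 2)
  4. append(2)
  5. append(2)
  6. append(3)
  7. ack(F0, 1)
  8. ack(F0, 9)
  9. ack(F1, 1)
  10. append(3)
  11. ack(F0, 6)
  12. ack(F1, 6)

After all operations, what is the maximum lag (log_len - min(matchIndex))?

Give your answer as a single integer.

Answer: 6

Derivation:
Op 1: append 2 -> log_len=2
Op 2: F0 acks idx 2 -> match: F0=2 F1=0; commitIndex=2
Op 3: F1 acks idx 2 -> match: F0=2 F1=2; commitIndex=2
Op 4: append 2 -> log_len=4
Op 5: append 2 -> log_len=6
Op 6: append 3 -> log_len=9
Op 7: F0 acks idx 1 -> match: F0=2 F1=2; commitIndex=2
Op 8: F0 acks idx 9 -> match: F0=9 F1=2; commitIndex=9
Op 9: F1 acks idx 1 -> match: F0=9 F1=2; commitIndex=9
Op 10: append 3 -> log_len=12
Op 11: F0 acks idx 6 -> match: F0=9 F1=2; commitIndex=9
Op 12: F1 acks idx 6 -> match: F0=9 F1=6; commitIndex=9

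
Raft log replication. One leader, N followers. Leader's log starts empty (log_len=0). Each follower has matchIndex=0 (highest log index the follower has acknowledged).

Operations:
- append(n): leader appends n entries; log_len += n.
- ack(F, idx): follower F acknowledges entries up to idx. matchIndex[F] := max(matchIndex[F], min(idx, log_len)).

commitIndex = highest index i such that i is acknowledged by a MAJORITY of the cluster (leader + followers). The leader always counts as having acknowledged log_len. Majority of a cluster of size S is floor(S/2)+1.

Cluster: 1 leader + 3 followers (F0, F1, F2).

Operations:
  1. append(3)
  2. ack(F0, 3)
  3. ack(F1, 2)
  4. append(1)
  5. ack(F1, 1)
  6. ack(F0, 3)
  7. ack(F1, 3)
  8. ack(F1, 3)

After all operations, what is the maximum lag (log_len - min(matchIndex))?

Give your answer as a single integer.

Answer: 4

Derivation:
Op 1: append 3 -> log_len=3
Op 2: F0 acks idx 3 -> match: F0=3 F1=0 F2=0; commitIndex=0
Op 3: F1 acks idx 2 -> match: F0=3 F1=2 F2=0; commitIndex=2
Op 4: append 1 -> log_len=4
Op 5: F1 acks idx 1 -> match: F0=3 F1=2 F2=0; commitIndex=2
Op 6: F0 acks idx 3 -> match: F0=3 F1=2 F2=0; commitIndex=2
Op 7: F1 acks idx 3 -> match: F0=3 F1=3 F2=0; commitIndex=3
Op 8: F1 acks idx 3 -> match: F0=3 F1=3 F2=0; commitIndex=3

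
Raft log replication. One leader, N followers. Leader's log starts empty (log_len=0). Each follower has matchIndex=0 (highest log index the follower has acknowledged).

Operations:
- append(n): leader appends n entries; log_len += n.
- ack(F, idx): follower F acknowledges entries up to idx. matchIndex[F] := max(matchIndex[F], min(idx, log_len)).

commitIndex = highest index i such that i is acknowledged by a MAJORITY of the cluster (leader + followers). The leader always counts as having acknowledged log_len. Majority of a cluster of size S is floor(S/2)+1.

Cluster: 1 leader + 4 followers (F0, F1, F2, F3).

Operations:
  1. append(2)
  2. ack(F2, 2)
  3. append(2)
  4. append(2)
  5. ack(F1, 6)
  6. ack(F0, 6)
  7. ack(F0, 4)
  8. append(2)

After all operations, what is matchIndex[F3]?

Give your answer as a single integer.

Answer: 0

Derivation:
Op 1: append 2 -> log_len=2
Op 2: F2 acks idx 2 -> match: F0=0 F1=0 F2=2 F3=0; commitIndex=0
Op 3: append 2 -> log_len=4
Op 4: append 2 -> log_len=6
Op 5: F1 acks idx 6 -> match: F0=0 F1=6 F2=2 F3=0; commitIndex=2
Op 6: F0 acks idx 6 -> match: F0=6 F1=6 F2=2 F3=0; commitIndex=6
Op 7: F0 acks idx 4 -> match: F0=6 F1=6 F2=2 F3=0; commitIndex=6
Op 8: append 2 -> log_len=8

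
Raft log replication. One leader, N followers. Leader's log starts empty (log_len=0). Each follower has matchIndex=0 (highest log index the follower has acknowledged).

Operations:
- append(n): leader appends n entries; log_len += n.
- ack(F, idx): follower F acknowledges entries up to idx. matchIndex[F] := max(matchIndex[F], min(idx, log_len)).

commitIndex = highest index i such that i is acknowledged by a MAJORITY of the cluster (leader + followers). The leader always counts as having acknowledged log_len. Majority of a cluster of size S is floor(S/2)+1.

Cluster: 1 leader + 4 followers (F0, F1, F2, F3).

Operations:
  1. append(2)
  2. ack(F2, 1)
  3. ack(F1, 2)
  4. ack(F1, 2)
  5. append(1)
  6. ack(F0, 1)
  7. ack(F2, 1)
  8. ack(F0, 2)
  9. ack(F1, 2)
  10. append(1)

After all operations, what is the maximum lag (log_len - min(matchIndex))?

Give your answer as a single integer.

Op 1: append 2 -> log_len=2
Op 2: F2 acks idx 1 -> match: F0=0 F1=0 F2=1 F3=0; commitIndex=0
Op 3: F1 acks idx 2 -> match: F0=0 F1=2 F2=1 F3=0; commitIndex=1
Op 4: F1 acks idx 2 -> match: F0=0 F1=2 F2=1 F3=0; commitIndex=1
Op 5: append 1 -> log_len=3
Op 6: F0 acks idx 1 -> match: F0=1 F1=2 F2=1 F3=0; commitIndex=1
Op 7: F2 acks idx 1 -> match: F0=1 F1=2 F2=1 F3=0; commitIndex=1
Op 8: F0 acks idx 2 -> match: F0=2 F1=2 F2=1 F3=0; commitIndex=2
Op 9: F1 acks idx 2 -> match: F0=2 F1=2 F2=1 F3=0; commitIndex=2
Op 10: append 1 -> log_len=4

Answer: 4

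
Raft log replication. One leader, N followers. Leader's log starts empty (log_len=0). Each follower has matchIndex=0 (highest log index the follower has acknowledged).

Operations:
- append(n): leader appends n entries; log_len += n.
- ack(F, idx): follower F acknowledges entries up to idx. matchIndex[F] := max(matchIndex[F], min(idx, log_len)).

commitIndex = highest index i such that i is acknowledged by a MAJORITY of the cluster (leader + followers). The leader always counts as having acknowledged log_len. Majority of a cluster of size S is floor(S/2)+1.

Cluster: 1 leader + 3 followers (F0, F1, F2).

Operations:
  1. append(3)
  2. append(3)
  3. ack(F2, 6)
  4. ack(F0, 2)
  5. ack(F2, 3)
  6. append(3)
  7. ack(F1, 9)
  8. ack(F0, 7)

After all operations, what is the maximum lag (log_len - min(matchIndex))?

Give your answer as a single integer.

Answer: 3

Derivation:
Op 1: append 3 -> log_len=3
Op 2: append 3 -> log_len=6
Op 3: F2 acks idx 6 -> match: F0=0 F1=0 F2=6; commitIndex=0
Op 4: F0 acks idx 2 -> match: F0=2 F1=0 F2=6; commitIndex=2
Op 5: F2 acks idx 3 -> match: F0=2 F1=0 F2=6; commitIndex=2
Op 6: append 3 -> log_len=9
Op 7: F1 acks idx 9 -> match: F0=2 F1=9 F2=6; commitIndex=6
Op 8: F0 acks idx 7 -> match: F0=7 F1=9 F2=6; commitIndex=7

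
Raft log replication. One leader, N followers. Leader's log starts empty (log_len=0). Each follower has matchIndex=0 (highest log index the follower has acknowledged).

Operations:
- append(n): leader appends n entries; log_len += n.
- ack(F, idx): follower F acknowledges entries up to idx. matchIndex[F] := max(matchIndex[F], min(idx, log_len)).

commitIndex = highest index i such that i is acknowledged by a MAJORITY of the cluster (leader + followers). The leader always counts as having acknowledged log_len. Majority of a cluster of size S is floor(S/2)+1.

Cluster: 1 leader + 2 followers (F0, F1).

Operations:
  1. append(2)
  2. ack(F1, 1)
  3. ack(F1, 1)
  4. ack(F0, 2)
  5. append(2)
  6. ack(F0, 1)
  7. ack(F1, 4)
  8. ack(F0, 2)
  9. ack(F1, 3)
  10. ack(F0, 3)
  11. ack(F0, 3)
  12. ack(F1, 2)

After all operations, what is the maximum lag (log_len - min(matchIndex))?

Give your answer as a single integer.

Op 1: append 2 -> log_len=2
Op 2: F1 acks idx 1 -> match: F0=0 F1=1; commitIndex=1
Op 3: F1 acks idx 1 -> match: F0=0 F1=1; commitIndex=1
Op 4: F0 acks idx 2 -> match: F0=2 F1=1; commitIndex=2
Op 5: append 2 -> log_len=4
Op 6: F0 acks idx 1 -> match: F0=2 F1=1; commitIndex=2
Op 7: F1 acks idx 4 -> match: F0=2 F1=4; commitIndex=4
Op 8: F0 acks idx 2 -> match: F0=2 F1=4; commitIndex=4
Op 9: F1 acks idx 3 -> match: F0=2 F1=4; commitIndex=4
Op 10: F0 acks idx 3 -> match: F0=3 F1=4; commitIndex=4
Op 11: F0 acks idx 3 -> match: F0=3 F1=4; commitIndex=4
Op 12: F1 acks idx 2 -> match: F0=3 F1=4; commitIndex=4

Answer: 1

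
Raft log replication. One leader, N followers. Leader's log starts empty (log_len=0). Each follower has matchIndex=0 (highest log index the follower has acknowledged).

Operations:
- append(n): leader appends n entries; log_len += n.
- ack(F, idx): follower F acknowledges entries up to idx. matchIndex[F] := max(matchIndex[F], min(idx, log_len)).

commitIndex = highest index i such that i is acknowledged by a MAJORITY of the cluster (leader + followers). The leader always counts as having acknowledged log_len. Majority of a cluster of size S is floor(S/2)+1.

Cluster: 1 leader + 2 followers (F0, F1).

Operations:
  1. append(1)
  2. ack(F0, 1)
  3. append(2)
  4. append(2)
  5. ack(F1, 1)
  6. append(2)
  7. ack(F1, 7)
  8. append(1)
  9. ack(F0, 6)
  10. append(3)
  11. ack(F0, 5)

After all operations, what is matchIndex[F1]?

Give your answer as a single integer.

Op 1: append 1 -> log_len=1
Op 2: F0 acks idx 1 -> match: F0=1 F1=0; commitIndex=1
Op 3: append 2 -> log_len=3
Op 4: append 2 -> log_len=5
Op 5: F1 acks idx 1 -> match: F0=1 F1=1; commitIndex=1
Op 6: append 2 -> log_len=7
Op 7: F1 acks idx 7 -> match: F0=1 F1=7; commitIndex=7
Op 8: append 1 -> log_len=8
Op 9: F0 acks idx 6 -> match: F0=6 F1=7; commitIndex=7
Op 10: append 3 -> log_len=11
Op 11: F0 acks idx 5 -> match: F0=6 F1=7; commitIndex=7

Answer: 7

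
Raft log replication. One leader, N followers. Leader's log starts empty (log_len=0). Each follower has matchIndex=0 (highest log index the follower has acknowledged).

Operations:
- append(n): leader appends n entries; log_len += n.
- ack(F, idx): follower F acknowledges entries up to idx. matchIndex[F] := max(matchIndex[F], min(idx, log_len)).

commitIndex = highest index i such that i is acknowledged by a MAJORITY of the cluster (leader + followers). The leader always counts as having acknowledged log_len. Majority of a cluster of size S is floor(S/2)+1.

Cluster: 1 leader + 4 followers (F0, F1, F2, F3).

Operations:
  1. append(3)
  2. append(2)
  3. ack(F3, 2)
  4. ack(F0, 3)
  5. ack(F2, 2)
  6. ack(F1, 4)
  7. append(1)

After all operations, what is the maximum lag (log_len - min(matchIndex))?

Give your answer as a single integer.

Answer: 4

Derivation:
Op 1: append 3 -> log_len=3
Op 2: append 2 -> log_len=5
Op 3: F3 acks idx 2 -> match: F0=0 F1=0 F2=0 F3=2; commitIndex=0
Op 4: F0 acks idx 3 -> match: F0=3 F1=0 F2=0 F3=2; commitIndex=2
Op 5: F2 acks idx 2 -> match: F0=3 F1=0 F2=2 F3=2; commitIndex=2
Op 6: F1 acks idx 4 -> match: F0=3 F1=4 F2=2 F3=2; commitIndex=3
Op 7: append 1 -> log_len=6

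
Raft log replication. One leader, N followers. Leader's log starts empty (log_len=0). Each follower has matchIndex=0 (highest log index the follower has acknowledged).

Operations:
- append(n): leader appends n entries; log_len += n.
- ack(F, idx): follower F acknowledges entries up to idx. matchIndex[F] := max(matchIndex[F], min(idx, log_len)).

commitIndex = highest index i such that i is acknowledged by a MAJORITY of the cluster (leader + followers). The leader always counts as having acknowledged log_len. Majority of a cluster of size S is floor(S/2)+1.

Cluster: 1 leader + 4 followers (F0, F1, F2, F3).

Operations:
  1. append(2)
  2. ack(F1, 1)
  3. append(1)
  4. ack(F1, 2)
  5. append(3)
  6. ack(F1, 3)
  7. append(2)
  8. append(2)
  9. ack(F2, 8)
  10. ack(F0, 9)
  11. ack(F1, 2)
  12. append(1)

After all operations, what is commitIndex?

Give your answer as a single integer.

Answer: 8

Derivation:
Op 1: append 2 -> log_len=2
Op 2: F1 acks idx 1 -> match: F0=0 F1=1 F2=0 F3=0; commitIndex=0
Op 3: append 1 -> log_len=3
Op 4: F1 acks idx 2 -> match: F0=0 F1=2 F2=0 F3=0; commitIndex=0
Op 5: append 3 -> log_len=6
Op 6: F1 acks idx 3 -> match: F0=0 F1=3 F2=0 F3=0; commitIndex=0
Op 7: append 2 -> log_len=8
Op 8: append 2 -> log_len=10
Op 9: F2 acks idx 8 -> match: F0=0 F1=3 F2=8 F3=0; commitIndex=3
Op 10: F0 acks idx 9 -> match: F0=9 F1=3 F2=8 F3=0; commitIndex=8
Op 11: F1 acks idx 2 -> match: F0=9 F1=3 F2=8 F3=0; commitIndex=8
Op 12: append 1 -> log_len=11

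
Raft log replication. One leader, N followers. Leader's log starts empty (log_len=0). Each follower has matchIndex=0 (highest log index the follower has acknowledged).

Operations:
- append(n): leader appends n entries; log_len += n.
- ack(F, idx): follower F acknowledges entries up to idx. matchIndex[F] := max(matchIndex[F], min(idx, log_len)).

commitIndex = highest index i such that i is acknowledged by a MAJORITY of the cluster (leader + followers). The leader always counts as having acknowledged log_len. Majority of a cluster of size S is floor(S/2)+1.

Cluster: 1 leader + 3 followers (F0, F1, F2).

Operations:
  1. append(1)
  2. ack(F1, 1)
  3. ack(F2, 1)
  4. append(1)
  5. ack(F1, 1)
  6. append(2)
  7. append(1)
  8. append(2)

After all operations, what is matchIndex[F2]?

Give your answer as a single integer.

Op 1: append 1 -> log_len=1
Op 2: F1 acks idx 1 -> match: F0=0 F1=1 F2=0; commitIndex=0
Op 3: F2 acks idx 1 -> match: F0=0 F1=1 F2=1; commitIndex=1
Op 4: append 1 -> log_len=2
Op 5: F1 acks idx 1 -> match: F0=0 F1=1 F2=1; commitIndex=1
Op 6: append 2 -> log_len=4
Op 7: append 1 -> log_len=5
Op 8: append 2 -> log_len=7

Answer: 1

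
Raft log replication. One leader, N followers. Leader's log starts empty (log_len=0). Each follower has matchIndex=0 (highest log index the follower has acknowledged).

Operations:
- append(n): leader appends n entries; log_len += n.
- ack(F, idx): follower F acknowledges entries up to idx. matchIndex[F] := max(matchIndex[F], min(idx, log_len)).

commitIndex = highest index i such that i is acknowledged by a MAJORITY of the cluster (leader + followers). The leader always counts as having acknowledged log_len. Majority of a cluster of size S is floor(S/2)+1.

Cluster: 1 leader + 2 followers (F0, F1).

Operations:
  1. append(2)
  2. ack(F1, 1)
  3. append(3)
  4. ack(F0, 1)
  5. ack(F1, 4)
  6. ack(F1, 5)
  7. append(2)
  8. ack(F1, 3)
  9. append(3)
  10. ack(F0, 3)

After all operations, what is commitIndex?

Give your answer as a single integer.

Op 1: append 2 -> log_len=2
Op 2: F1 acks idx 1 -> match: F0=0 F1=1; commitIndex=1
Op 3: append 3 -> log_len=5
Op 4: F0 acks idx 1 -> match: F0=1 F1=1; commitIndex=1
Op 5: F1 acks idx 4 -> match: F0=1 F1=4; commitIndex=4
Op 6: F1 acks idx 5 -> match: F0=1 F1=5; commitIndex=5
Op 7: append 2 -> log_len=7
Op 8: F1 acks idx 3 -> match: F0=1 F1=5; commitIndex=5
Op 9: append 3 -> log_len=10
Op 10: F0 acks idx 3 -> match: F0=3 F1=5; commitIndex=5

Answer: 5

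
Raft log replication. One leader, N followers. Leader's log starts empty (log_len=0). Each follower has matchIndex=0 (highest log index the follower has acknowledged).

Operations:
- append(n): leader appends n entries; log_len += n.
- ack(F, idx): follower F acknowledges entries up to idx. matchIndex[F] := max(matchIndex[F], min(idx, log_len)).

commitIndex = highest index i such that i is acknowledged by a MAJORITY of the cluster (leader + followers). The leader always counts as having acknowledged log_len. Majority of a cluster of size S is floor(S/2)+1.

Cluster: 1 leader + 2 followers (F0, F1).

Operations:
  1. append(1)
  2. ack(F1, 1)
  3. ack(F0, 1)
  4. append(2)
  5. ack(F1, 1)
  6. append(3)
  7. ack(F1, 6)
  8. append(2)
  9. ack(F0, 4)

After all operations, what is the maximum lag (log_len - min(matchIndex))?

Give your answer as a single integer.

Answer: 4

Derivation:
Op 1: append 1 -> log_len=1
Op 2: F1 acks idx 1 -> match: F0=0 F1=1; commitIndex=1
Op 3: F0 acks idx 1 -> match: F0=1 F1=1; commitIndex=1
Op 4: append 2 -> log_len=3
Op 5: F1 acks idx 1 -> match: F0=1 F1=1; commitIndex=1
Op 6: append 3 -> log_len=6
Op 7: F1 acks idx 6 -> match: F0=1 F1=6; commitIndex=6
Op 8: append 2 -> log_len=8
Op 9: F0 acks idx 4 -> match: F0=4 F1=6; commitIndex=6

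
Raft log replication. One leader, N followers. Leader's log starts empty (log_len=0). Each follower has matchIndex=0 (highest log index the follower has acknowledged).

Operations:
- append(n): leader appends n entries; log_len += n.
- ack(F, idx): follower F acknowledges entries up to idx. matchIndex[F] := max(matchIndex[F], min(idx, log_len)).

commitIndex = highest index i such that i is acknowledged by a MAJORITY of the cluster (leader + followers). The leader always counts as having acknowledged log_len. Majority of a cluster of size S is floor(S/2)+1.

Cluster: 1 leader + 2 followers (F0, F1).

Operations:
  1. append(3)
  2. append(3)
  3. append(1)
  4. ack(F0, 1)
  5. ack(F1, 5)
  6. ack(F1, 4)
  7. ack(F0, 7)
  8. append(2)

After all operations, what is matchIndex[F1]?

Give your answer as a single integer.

Op 1: append 3 -> log_len=3
Op 2: append 3 -> log_len=6
Op 3: append 1 -> log_len=7
Op 4: F0 acks idx 1 -> match: F0=1 F1=0; commitIndex=1
Op 5: F1 acks idx 5 -> match: F0=1 F1=5; commitIndex=5
Op 6: F1 acks idx 4 -> match: F0=1 F1=5; commitIndex=5
Op 7: F0 acks idx 7 -> match: F0=7 F1=5; commitIndex=7
Op 8: append 2 -> log_len=9

Answer: 5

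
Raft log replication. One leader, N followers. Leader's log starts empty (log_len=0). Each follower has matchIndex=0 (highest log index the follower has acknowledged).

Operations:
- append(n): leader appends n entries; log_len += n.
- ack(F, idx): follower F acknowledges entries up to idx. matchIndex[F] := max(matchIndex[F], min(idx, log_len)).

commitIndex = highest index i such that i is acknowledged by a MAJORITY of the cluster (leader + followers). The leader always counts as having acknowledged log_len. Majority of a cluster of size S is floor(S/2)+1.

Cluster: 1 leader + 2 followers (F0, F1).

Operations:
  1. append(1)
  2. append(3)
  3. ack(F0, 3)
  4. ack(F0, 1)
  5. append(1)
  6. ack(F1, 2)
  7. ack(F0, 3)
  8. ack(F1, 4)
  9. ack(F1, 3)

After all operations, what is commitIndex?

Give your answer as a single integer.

Op 1: append 1 -> log_len=1
Op 2: append 3 -> log_len=4
Op 3: F0 acks idx 3 -> match: F0=3 F1=0; commitIndex=3
Op 4: F0 acks idx 1 -> match: F0=3 F1=0; commitIndex=3
Op 5: append 1 -> log_len=5
Op 6: F1 acks idx 2 -> match: F0=3 F1=2; commitIndex=3
Op 7: F0 acks idx 3 -> match: F0=3 F1=2; commitIndex=3
Op 8: F1 acks idx 4 -> match: F0=3 F1=4; commitIndex=4
Op 9: F1 acks idx 3 -> match: F0=3 F1=4; commitIndex=4

Answer: 4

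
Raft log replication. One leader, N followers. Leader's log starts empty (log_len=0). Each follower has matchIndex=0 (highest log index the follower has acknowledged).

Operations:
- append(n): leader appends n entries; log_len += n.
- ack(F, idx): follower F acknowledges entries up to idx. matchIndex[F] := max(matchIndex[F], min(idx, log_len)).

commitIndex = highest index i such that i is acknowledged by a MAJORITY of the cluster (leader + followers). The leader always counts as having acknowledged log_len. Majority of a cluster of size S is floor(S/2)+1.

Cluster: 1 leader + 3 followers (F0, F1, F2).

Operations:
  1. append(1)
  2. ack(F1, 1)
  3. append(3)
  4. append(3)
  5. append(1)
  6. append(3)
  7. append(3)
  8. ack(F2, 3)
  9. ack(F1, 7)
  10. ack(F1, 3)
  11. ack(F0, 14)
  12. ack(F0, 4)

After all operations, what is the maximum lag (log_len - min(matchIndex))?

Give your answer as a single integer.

Answer: 11

Derivation:
Op 1: append 1 -> log_len=1
Op 2: F1 acks idx 1 -> match: F0=0 F1=1 F2=0; commitIndex=0
Op 3: append 3 -> log_len=4
Op 4: append 3 -> log_len=7
Op 5: append 1 -> log_len=8
Op 6: append 3 -> log_len=11
Op 7: append 3 -> log_len=14
Op 8: F2 acks idx 3 -> match: F0=0 F1=1 F2=3; commitIndex=1
Op 9: F1 acks idx 7 -> match: F0=0 F1=7 F2=3; commitIndex=3
Op 10: F1 acks idx 3 -> match: F0=0 F1=7 F2=3; commitIndex=3
Op 11: F0 acks idx 14 -> match: F0=14 F1=7 F2=3; commitIndex=7
Op 12: F0 acks idx 4 -> match: F0=14 F1=7 F2=3; commitIndex=7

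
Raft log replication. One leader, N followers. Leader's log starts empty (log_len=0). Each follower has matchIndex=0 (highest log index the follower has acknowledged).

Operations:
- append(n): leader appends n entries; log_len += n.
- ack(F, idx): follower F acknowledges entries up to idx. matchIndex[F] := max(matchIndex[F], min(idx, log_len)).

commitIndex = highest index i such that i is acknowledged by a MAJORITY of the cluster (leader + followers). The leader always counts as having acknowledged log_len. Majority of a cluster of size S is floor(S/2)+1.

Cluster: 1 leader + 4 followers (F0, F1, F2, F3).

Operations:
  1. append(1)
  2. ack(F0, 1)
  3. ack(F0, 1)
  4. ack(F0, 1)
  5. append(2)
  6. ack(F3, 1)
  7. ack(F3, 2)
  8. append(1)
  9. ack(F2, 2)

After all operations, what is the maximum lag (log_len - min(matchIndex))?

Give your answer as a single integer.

Answer: 4

Derivation:
Op 1: append 1 -> log_len=1
Op 2: F0 acks idx 1 -> match: F0=1 F1=0 F2=0 F3=0; commitIndex=0
Op 3: F0 acks idx 1 -> match: F0=1 F1=0 F2=0 F3=0; commitIndex=0
Op 4: F0 acks idx 1 -> match: F0=1 F1=0 F2=0 F3=0; commitIndex=0
Op 5: append 2 -> log_len=3
Op 6: F3 acks idx 1 -> match: F0=1 F1=0 F2=0 F3=1; commitIndex=1
Op 7: F3 acks idx 2 -> match: F0=1 F1=0 F2=0 F3=2; commitIndex=1
Op 8: append 1 -> log_len=4
Op 9: F2 acks idx 2 -> match: F0=1 F1=0 F2=2 F3=2; commitIndex=2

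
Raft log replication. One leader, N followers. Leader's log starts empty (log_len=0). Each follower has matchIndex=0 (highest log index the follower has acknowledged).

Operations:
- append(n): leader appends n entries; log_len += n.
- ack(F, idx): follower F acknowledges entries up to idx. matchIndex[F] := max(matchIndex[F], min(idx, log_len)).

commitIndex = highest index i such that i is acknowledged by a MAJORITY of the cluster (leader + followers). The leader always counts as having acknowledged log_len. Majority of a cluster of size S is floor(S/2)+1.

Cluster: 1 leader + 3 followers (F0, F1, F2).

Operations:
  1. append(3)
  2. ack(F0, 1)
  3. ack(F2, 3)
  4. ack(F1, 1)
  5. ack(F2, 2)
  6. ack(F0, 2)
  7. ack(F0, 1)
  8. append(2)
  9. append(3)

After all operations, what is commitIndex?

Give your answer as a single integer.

Answer: 2

Derivation:
Op 1: append 3 -> log_len=3
Op 2: F0 acks idx 1 -> match: F0=1 F1=0 F2=0; commitIndex=0
Op 3: F2 acks idx 3 -> match: F0=1 F1=0 F2=3; commitIndex=1
Op 4: F1 acks idx 1 -> match: F0=1 F1=1 F2=3; commitIndex=1
Op 5: F2 acks idx 2 -> match: F0=1 F1=1 F2=3; commitIndex=1
Op 6: F0 acks idx 2 -> match: F0=2 F1=1 F2=3; commitIndex=2
Op 7: F0 acks idx 1 -> match: F0=2 F1=1 F2=3; commitIndex=2
Op 8: append 2 -> log_len=5
Op 9: append 3 -> log_len=8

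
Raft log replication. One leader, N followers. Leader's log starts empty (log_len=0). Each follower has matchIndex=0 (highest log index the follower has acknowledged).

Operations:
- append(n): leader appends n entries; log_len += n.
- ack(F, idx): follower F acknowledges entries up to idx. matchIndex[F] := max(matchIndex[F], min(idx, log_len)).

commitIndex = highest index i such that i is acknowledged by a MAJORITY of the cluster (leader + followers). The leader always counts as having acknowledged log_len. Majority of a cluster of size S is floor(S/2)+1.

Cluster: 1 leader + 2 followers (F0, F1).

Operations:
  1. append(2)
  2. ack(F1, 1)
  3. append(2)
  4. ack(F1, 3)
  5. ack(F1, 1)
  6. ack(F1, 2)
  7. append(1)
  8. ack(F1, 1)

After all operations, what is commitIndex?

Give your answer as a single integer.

Op 1: append 2 -> log_len=2
Op 2: F1 acks idx 1 -> match: F0=0 F1=1; commitIndex=1
Op 3: append 2 -> log_len=4
Op 4: F1 acks idx 3 -> match: F0=0 F1=3; commitIndex=3
Op 5: F1 acks idx 1 -> match: F0=0 F1=3; commitIndex=3
Op 6: F1 acks idx 2 -> match: F0=0 F1=3; commitIndex=3
Op 7: append 1 -> log_len=5
Op 8: F1 acks idx 1 -> match: F0=0 F1=3; commitIndex=3

Answer: 3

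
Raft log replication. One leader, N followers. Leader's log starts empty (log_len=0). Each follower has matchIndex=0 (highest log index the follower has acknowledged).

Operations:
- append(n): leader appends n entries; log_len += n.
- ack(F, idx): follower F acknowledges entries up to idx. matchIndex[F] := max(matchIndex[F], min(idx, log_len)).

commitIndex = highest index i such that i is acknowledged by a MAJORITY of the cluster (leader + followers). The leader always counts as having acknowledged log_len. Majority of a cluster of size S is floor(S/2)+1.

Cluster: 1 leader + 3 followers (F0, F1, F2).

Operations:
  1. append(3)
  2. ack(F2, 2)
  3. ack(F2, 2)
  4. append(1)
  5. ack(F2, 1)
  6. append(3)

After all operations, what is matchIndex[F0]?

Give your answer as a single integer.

Op 1: append 3 -> log_len=3
Op 2: F2 acks idx 2 -> match: F0=0 F1=0 F2=2; commitIndex=0
Op 3: F2 acks idx 2 -> match: F0=0 F1=0 F2=2; commitIndex=0
Op 4: append 1 -> log_len=4
Op 5: F2 acks idx 1 -> match: F0=0 F1=0 F2=2; commitIndex=0
Op 6: append 3 -> log_len=7

Answer: 0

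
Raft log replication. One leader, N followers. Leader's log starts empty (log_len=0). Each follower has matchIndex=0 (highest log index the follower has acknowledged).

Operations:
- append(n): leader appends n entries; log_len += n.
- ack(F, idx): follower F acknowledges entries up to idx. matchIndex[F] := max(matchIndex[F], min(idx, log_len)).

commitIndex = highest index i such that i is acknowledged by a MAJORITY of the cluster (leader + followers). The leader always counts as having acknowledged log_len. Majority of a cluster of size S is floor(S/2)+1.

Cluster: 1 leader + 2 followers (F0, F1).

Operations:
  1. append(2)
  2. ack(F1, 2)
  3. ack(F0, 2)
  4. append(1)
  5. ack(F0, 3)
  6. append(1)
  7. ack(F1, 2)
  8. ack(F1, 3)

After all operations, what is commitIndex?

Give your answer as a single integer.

Op 1: append 2 -> log_len=2
Op 2: F1 acks idx 2 -> match: F0=0 F1=2; commitIndex=2
Op 3: F0 acks idx 2 -> match: F0=2 F1=2; commitIndex=2
Op 4: append 1 -> log_len=3
Op 5: F0 acks idx 3 -> match: F0=3 F1=2; commitIndex=3
Op 6: append 1 -> log_len=4
Op 7: F1 acks idx 2 -> match: F0=3 F1=2; commitIndex=3
Op 8: F1 acks idx 3 -> match: F0=3 F1=3; commitIndex=3

Answer: 3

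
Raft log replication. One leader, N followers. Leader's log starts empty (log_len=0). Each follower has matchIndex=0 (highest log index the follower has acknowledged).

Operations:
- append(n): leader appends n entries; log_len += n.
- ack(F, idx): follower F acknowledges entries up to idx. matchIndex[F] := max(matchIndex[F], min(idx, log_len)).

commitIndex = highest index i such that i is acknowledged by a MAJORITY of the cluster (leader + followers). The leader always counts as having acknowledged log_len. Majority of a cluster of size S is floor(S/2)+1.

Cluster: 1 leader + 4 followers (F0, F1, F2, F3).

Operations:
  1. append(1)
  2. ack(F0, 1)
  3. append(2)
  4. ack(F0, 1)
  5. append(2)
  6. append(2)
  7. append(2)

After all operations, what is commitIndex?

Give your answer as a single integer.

Op 1: append 1 -> log_len=1
Op 2: F0 acks idx 1 -> match: F0=1 F1=0 F2=0 F3=0; commitIndex=0
Op 3: append 2 -> log_len=3
Op 4: F0 acks idx 1 -> match: F0=1 F1=0 F2=0 F3=0; commitIndex=0
Op 5: append 2 -> log_len=5
Op 6: append 2 -> log_len=7
Op 7: append 2 -> log_len=9

Answer: 0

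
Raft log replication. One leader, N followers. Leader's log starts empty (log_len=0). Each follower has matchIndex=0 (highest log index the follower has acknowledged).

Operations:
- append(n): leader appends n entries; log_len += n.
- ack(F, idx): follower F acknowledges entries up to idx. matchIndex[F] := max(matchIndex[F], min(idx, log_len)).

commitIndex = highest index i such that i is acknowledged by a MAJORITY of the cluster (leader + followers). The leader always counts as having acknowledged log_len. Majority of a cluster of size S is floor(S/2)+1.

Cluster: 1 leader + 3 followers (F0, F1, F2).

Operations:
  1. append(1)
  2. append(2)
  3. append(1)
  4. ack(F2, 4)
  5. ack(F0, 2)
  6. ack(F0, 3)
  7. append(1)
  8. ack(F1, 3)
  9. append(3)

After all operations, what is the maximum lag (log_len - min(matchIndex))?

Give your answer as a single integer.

Answer: 5

Derivation:
Op 1: append 1 -> log_len=1
Op 2: append 2 -> log_len=3
Op 3: append 1 -> log_len=4
Op 4: F2 acks idx 4 -> match: F0=0 F1=0 F2=4; commitIndex=0
Op 5: F0 acks idx 2 -> match: F0=2 F1=0 F2=4; commitIndex=2
Op 6: F0 acks idx 3 -> match: F0=3 F1=0 F2=4; commitIndex=3
Op 7: append 1 -> log_len=5
Op 8: F1 acks idx 3 -> match: F0=3 F1=3 F2=4; commitIndex=3
Op 9: append 3 -> log_len=8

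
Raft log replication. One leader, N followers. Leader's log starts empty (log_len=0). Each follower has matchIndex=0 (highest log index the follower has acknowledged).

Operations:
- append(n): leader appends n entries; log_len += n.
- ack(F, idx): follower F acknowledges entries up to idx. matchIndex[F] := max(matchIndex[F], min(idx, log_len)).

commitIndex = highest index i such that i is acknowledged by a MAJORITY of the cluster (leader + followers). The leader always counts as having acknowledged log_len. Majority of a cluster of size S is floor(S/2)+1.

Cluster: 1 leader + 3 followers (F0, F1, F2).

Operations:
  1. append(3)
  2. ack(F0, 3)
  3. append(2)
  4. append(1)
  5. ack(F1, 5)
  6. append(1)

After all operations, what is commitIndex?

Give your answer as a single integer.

Op 1: append 3 -> log_len=3
Op 2: F0 acks idx 3 -> match: F0=3 F1=0 F2=0; commitIndex=0
Op 3: append 2 -> log_len=5
Op 4: append 1 -> log_len=6
Op 5: F1 acks idx 5 -> match: F0=3 F1=5 F2=0; commitIndex=3
Op 6: append 1 -> log_len=7

Answer: 3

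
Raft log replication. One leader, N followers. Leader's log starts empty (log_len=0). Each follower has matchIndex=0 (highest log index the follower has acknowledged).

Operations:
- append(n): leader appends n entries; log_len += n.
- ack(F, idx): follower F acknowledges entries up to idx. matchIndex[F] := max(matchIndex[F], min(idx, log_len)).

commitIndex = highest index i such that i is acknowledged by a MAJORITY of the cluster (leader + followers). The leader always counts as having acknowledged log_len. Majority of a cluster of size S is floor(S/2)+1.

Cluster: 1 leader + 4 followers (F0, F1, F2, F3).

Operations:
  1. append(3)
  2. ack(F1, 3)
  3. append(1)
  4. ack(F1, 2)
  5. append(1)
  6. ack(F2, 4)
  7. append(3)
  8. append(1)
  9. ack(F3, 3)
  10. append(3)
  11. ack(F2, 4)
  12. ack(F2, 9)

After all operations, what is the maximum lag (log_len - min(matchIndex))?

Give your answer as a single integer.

Answer: 12

Derivation:
Op 1: append 3 -> log_len=3
Op 2: F1 acks idx 3 -> match: F0=0 F1=3 F2=0 F3=0; commitIndex=0
Op 3: append 1 -> log_len=4
Op 4: F1 acks idx 2 -> match: F0=0 F1=3 F2=0 F3=0; commitIndex=0
Op 5: append 1 -> log_len=5
Op 6: F2 acks idx 4 -> match: F0=0 F1=3 F2=4 F3=0; commitIndex=3
Op 7: append 3 -> log_len=8
Op 8: append 1 -> log_len=9
Op 9: F3 acks idx 3 -> match: F0=0 F1=3 F2=4 F3=3; commitIndex=3
Op 10: append 3 -> log_len=12
Op 11: F2 acks idx 4 -> match: F0=0 F1=3 F2=4 F3=3; commitIndex=3
Op 12: F2 acks idx 9 -> match: F0=0 F1=3 F2=9 F3=3; commitIndex=3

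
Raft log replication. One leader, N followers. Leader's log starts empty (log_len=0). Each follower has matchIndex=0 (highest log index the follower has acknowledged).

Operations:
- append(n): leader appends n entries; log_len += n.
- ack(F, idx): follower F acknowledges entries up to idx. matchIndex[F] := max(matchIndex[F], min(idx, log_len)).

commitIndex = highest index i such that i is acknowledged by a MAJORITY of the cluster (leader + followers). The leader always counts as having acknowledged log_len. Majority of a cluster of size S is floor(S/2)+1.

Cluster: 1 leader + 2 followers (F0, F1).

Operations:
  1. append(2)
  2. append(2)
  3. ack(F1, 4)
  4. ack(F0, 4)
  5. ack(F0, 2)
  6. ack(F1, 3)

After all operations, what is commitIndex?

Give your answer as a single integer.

Op 1: append 2 -> log_len=2
Op 2: append 2 -> log_len=4
Op 3: F1 acks idx 4 -> match: F0=0 F1=4; commitIndex=4
Op 4: F0 acks idx 4 -> match: F0=4 F1=4; commitIndex=4
Op 5: F0 acks idx 2 -> match: F0=4 F1=4; commitIndex=4
Op 6: F1 acks idx 3 -> match: F0=4 F1=4; commitIndex=4

Answer: 4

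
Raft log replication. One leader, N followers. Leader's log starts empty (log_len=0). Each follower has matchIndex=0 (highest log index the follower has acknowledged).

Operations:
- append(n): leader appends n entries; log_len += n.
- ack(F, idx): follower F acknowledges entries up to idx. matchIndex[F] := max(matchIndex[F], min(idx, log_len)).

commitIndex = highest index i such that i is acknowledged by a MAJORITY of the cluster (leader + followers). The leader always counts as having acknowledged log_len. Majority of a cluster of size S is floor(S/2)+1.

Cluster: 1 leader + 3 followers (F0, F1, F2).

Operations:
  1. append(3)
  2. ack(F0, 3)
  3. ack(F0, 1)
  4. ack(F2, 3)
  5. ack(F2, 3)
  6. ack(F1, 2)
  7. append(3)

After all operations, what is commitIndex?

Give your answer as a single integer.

Op 1: append 3 -> log_len=3
Op 2: F0 acks idx 3 -> match: F0=3 F1=0 F2=0; commitIndex=0
Op 3: F0 acks idx 1 -> match: F0=3 F1=0 F2=0; commitIndex=0
Op 4: F2 acks idx 3 -> match: F0=3 F1=0 F2=3; commitIndex=3
Op 5: F2 acks idx 3 -> match: F0=3 F1=0 F2=3; commitIndex=3
Op 6: F1 acks idx 2 -> match: F0=3 F1=2 F2=3; commitIndex=3
Op 7: append 3 -> log_len=6

Answer: 3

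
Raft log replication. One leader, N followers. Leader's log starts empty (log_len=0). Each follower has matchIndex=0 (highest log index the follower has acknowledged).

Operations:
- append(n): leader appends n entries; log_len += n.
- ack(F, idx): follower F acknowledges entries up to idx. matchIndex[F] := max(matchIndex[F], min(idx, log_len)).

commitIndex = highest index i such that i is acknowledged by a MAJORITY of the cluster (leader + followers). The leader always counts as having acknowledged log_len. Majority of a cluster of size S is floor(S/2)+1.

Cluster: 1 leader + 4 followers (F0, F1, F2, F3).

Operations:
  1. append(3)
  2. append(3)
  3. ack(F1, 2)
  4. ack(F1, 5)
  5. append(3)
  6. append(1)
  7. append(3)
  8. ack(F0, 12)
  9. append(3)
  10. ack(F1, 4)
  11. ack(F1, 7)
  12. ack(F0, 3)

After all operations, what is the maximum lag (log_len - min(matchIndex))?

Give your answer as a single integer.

Answer: 16

Derivation:
Op 1: append 3 -> log_len=3
Op 2: append 3 -> log_len=6
Op 3: F1 acks idx 2 -> match: F0=0 F1=2 F2=0 F3=0; commitIndex=0
Op 4: F1 acks idx 5 -> match: F0=0 F1=5 F2=0 F3=0; commitIndex=0
Op 5: append 3 -> log_len=9
Op 6: append 1 -> log_len=10
Op 7: append 3 -> log_len=13
Op 8: F0 acks idx 12 -> match: F0=12 F1=5 F2=0 F3=0; commitIndex=5
Op 9: append 3 -> log_len=16
Op 10: F1 acks idx 4 -> match: F0=12 F1=5 F2=0 F3=0; commitIndex=5
Op 11: F1 acks idx 7 -> match: F0=12 F1=7 F2=0 F3=0; commitIndex=7
Op 12: F0 acks idx 3 -> match: F0=12 F1=7 F2=0 F3=0; commitIndex=7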